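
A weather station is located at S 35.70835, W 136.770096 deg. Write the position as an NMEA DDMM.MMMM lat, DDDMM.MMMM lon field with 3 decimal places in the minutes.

φ: fractional part 0.708350 → 42.50100 minutes
Longitude: 136° + 0.770096 × 60 = 136° 46.20576′

3542.501,S / 13646.206,W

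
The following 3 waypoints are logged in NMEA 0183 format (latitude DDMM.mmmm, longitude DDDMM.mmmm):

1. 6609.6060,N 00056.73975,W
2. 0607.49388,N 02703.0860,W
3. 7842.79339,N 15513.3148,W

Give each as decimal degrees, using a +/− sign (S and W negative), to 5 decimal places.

1. 66.16010, -0.94566
2. 6.12490, -27.05143
3. 78.71322, -155.22191

Point 1:
  Latitude: degrees = first 2 digits = 66, minutes = 9.606; 66 + 9.606/60 = 66.160100
  N ⇒ keep positive
  λ: split at 3 digits → 000° and 56.73975′; 0 + 56.73975/60 = 0.945663
  hemisphere W, so the sign is −
Point 2:
  Latitude: degrees = first 2 digits = 6, minutes = 7.49388; 6 + 7.49388/60 = 6.124898
  N ⇒ keep positive
  Longitude: degrees = first 3 digits = 27, minutes = 3.086; 27 + 3.086/60 = 27.051433
  hemisphere W, so the sign is −
Point 3:
  φ: split at 2 digits → 78° and 42.79339′; 78 + 42.79339/60 = 78.713223
  N ⇒ keep positive
  λ: split at 3 digits → 155° and 13.3148′; 155 + 13.3148/60 = 155.221913
  hemisphere W, so the sign is −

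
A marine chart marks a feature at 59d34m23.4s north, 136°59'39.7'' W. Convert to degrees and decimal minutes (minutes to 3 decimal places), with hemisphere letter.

59° 34.390′ N, 136° 59.662′ W

Lat: 34 + 23.4/60 = 34.39000′
λ: seconds/60 = 0.66167; minutes = 59 + 0.66167 = 59.66167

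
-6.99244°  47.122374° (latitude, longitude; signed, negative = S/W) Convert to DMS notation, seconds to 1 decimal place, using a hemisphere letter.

Latitude is negative → S; |value| = 6.992440
φ: 0.992440 × 60 = 59.54640′ → 59′, remainder × 60 = 32.784″
λ: 0.122374° → 7.34244′; 0.34244 × 60 = 20.546″

6°59′32.8″ S, 47°07′20.5″ E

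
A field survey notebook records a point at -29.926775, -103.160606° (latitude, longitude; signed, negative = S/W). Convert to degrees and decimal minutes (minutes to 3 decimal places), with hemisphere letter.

Latitude is negative → S; |value| = 29.926775
φ: 29° + 0.926775 × 60 = 29° 55.60650′
Longitude is negative → W; |value| = 103.160606
λ: minutes = (103.160606 − 103) × 60 = 9.63636

29° 55.607′ S, 103° 9.636′ W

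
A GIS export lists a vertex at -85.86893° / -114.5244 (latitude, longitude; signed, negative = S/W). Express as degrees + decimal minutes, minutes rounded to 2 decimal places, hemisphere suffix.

85° 52.14′ S, 114° 31.46′ W

Latitude is negative → S; |value| = 85.868930
Latitude: minutes = (85.868930 − 85) × 60 = 52.1358
Longitude is negative → W; |value| = 114.524400
Longitude: minutes = (114.524400 − 114) × 60 = 31.4640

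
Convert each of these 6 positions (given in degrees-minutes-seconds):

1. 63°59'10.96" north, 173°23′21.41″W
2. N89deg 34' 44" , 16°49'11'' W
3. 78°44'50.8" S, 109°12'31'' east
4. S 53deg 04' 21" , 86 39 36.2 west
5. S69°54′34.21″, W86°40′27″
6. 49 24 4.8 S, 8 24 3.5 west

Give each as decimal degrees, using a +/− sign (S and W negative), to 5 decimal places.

1. 63.98638, -173.38928
2. 89.57889, -16.81972
3. -78.74744, 109.20861
4. -53.07250, -86.66006
5. -69.90950, -86.67417
6. -49.40133, -8.40097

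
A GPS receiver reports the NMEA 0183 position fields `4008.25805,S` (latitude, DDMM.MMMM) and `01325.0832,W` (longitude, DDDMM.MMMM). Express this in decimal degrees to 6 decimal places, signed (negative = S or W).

-40.137634, -13.418053

Latitude: degrees = first 2 digits = 40, minutes = 8.25805; 40 + 8.25805/60 = 40.1376342
hemisphere S, so the sign is −
Lon: degrees = first 3 digits = 13, minutes = 25.0832; 13 + 25.0832/60 = 13.4180533
W ⇒ negate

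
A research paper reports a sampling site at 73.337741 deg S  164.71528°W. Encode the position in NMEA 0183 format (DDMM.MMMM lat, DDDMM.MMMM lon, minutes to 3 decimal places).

Lat: 73° + 0.337741 × 60 = 73° 20.26446′
Lon: minutes = (164.715280 − 164) × 60 = 42.91680

7320.264,S / 16442.917,W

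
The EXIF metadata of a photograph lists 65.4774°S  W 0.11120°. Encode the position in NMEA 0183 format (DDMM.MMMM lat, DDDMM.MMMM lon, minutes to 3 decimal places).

6528.644,S / 00006.672,W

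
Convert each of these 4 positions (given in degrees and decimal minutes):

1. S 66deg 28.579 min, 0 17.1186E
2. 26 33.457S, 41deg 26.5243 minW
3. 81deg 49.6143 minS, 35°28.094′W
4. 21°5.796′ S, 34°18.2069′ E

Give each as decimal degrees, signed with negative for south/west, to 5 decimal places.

Point 1:
  φ: 66 + 28.579/60 = 66.476317
  S → negative
  λ: 0 + 17.1186/60 = 0.285310
  E → positive
Point 2:
  Latitude: 26 + 33.457/60 = 26.557617
  hemisphere S, so the sign is −
  Lon: 41 + 26.5243/60 = 41.442072
  hemisphere W, so the sign is −
Point 3:
  Latitude: 49.6143′ = 0.826905°; total 81.826905
  S → negative
  Lon: 35 + 28.094/60 = 35.468233
  W ⇒ negate
Point 4:
  φ: 5.796′ = 0.096600°; total 21.096600
  S ⇒ negate
  Lon: 34 + 18.2069/60 = 34.303448
  E ⇒ keep positive

1. -66.47632, 0.28531
2. -26.55762, -41.44207
3. -81.82691, -35.46823
4. -21.09660, 34.30345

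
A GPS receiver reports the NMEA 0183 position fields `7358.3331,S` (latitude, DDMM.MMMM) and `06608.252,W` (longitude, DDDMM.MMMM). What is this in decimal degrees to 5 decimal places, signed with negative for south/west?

-73.97222, -66.13753

Lat: degrees = first 2 digits = 73, minutes = 58.3331; 73 + 58.3331/60 = 73.972218
S ⇒ negate
Lon: split at 3 digits → 066° and 8.252′; 66 + 8.252/60 = 66.137533
W → negative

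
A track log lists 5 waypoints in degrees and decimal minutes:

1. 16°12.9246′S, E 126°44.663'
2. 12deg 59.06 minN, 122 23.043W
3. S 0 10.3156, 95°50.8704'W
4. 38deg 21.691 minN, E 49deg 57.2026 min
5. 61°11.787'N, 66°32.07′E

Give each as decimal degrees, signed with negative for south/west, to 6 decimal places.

Point 1:
  φ: 16 + 12.9246/60 = 16.2154100
  S ⇒ negate
  Lon: 126 + 44.663/60 = 126.7443833
  E ⇒ keep positive
Point 2:
  Lat: 12 + 59.06/60 = 12.9843333
  N ⇒ keep positive
  Lon: 23.043′ = 0.384050°; total 122.3840500
  W → negative
Point 3:
  Lat: 10.3156′ = 0.171927°; total 0.1719267
  hemisphere S, so the sign is −
  λ: 95 + 50.8704/60 = 95.8478400
  W → negative
Point 4:
  Lat: 21.691′ = 0.361517°; total 38.3615167
  N → positive
  Lon: 57.2026′ = 0.953377°; total 49.9533767
  E ⇒ keep positive
Point 5:
  Latitude: 61 + 11.787/60 = 61.1964500
  N → positive
  Lon: 32.07′ = 0.534500°; total 66.5345000
  E ⇒ keep positive

1. -16.215410, 126.744383
2. 12.984333, -122.384050
3. -0.171927, -95.847840
4. 38.361517, 49.953377
5. 61.196450, 66.534500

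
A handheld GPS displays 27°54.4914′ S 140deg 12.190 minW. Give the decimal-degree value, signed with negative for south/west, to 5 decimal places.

Lat: 27 + 54.4914/60 = 27.908190
S ⇒ negate
Lon: 12.19′ = 0.203167°; total 140.203167
W → negative

-27.90819, -140.20317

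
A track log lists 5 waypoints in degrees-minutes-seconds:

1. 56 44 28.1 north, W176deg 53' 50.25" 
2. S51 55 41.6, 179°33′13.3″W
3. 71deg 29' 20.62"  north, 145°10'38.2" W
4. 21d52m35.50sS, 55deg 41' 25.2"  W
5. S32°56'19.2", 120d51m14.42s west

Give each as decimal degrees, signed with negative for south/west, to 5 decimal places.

1. 56.74114, -176.89729
2. -51.92822, -179.55369
3. 71.48906, -145.17728
4. -21.87653, -55.69033
5. -32.93867, -120.85401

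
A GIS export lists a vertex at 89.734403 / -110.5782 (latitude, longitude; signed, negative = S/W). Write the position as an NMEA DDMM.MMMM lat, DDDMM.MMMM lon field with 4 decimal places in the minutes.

8944.0642,N / 11034.6920,W

φ: minutes = (89.734403 − 89) × 60 = 44.064180
Longitude is negative → W; |value| = 110.578200
Longitude: fractional part 0.578200 → 34.692000 minutes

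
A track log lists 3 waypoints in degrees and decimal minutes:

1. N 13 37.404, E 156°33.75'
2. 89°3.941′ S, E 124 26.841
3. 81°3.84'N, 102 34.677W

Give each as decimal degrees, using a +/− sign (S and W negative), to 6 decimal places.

1. 13.623400, 156.562500
2. -89.065683, 124.447350
3. 81.064000, -102.577950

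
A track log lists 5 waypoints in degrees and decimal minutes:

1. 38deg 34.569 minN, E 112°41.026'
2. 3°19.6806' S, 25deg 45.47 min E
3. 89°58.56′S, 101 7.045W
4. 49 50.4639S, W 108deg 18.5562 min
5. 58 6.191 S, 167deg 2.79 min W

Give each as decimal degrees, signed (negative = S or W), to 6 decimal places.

Point 1:
  Lat: 34.569′ = 0.576150°; total 38.5761500
  N → positive
  Longitude: 112 + 41.026/60 = 112.6837667
  E ⇒ keep positive
Point 2:
  Lat: 3 + 19.6806/60 = 3.3280100
  S → negative
  Longitude: 45.47′ = 0.757833°; total 25.7578333
  E ⇒ keep positive
Point 3:
  Lat: 89 + 58.56/60 = 89.9760000
  S → negative
  Lon: 101 + 7.045/60 = 101.1174167
  hemisphere W, so the sign is −
Point 4:
  φ: 49 + 50.4639/60 = 49.8410650
  S → negative
  Longitude: 108 + 18.5562/60 = 108.3092700
  W → negative
Point 5:
  Lat: 6.191′ = 0.103183°; total 58.1031833
  hemisphere S, so the sign is −
  λ: 167 + 2.79/60 = 167.0465000
  W → negative

1. 38.576150, 112.683767
2. -3.328010, 25.757833
3. -89.976000, -101.117417
4. -49.841065, -108.309270
5. -58.103183, -167.046500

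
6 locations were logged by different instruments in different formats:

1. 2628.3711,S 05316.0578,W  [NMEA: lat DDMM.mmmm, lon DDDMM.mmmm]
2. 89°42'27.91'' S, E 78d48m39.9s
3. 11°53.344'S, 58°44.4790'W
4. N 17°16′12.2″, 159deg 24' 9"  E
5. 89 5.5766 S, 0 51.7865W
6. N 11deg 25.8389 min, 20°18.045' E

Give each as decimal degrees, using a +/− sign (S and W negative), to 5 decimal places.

Point 1:
  φ: split at 2 digits → 26° and 28.3711′; 26 + 28.3711/60 = 26.472852
  S → negative
  λ: degrees = first 3 digits = 53, minutes = 16.0578; 53 + 16.0578/60 = 53.267630
  W → negative
Point 2:
  Latitude: 89° + 42/60 + 27.91/3600 = 89 + 0.700000 + 0.007753 = 89.707753
  S → negative
  Longitude: 78 + 48/60 + 39.9/3600 = 78.811083
  E ⇒ keep positive
Point 3:
  Lat: 11 + 53.344/60 = 11.889067
  S → negative
  Longitude: 58 + 44.479/60 = 58.741317
  W ⇒ negate
Point 4:
  φ: 17 + 16/60 + 12.2/3600 = 17.270056
  N → positive
  λ: 24′ + 9″ = 24.15000′; 159 + 24.15000/60 = 159.402500
  E ⇒ keep positive
Point 5:
  Latitude: 89 + 5.5766/60 = 89.092943
  S ⇒ negate
  Longitude: 0 + 51.7865/60 = 0.863108
  W ⇒ negate
Point 6:
  Lat: 11 + 25.8389/60 = 11.430648
  N ⇒ keep positive
  Longitude: 20 + 18.045/60 = 20.300750
  E → positive

1. -26.47285, -53.26763
2. -89.70775, 78.81108
3. -11.88907, -58.74132
4. 17.27006, 159.40250
5. -89.09294, -0.86311
6. 11.43065, 20.30075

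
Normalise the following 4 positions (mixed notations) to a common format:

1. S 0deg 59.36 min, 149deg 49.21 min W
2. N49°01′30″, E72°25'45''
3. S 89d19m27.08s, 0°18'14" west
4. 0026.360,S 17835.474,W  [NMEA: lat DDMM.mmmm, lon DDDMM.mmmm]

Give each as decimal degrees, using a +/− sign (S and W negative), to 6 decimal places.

Point 1:
  Lat: 0 + 59.36/60 = 0.9893333
  S ⇒ negate
  λ: 49.21′ = 0.820167°; total 149.8201667
  W → negative
Point 2:
  Latitude: 1′ + 30″ = 1.50000′; 49 + 1.50000/60 = 49.0250000
  N → positive
  Longitude: 25′ + 45″ = 25.75000′; 72 + 25.75000/60 = 72.4291667
  E → positive
Point 3:
  Latitude: 89° + 19/60 + 27.08/3600 = 89 + 0.316667 + 0.007522 = 89.3241889
  S → negative
  Longitude: 0° + 18/60 + 14/3600 = 0 + 0.300000 + 0.003889 = 0.3038889
  hemisphere W, so the sign is −
Point 4:
  Latitude: split at 2 digits → 00° and 26.36′; 0 + 26.36/60 = 0.4393333
  S ⇒ negate
  λ: degrees = first 3 digits = 178, minutes = 35.474; 178 + 35.474/60 = 178.5912333
  W → negative

1. -0.989333, -149.820167
2. 49.025000, 72.429167
3. -89.324189, -0.303889
4. -0.439333, -178.591233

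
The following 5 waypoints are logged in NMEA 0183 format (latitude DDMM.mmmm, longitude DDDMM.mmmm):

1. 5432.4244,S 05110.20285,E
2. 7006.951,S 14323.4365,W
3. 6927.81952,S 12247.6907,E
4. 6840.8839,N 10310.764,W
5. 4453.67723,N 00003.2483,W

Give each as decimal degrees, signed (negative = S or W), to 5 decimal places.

1. -54.54041, 51.17005
2. -70.11585, -143.39061
3. -69.46366, 122.79485
4. 68.68140, -103.17940
5. 44.89462, -0.05414

Point 1:
  Lat: degrees = first 2 digits = 54, minutes = 32.4244; 54 + 32.4244/60 = 54.540407
  S ⇒ negate
  Longitude: degrees = first 3 digits = 51, minutes = 10.20285; 51 + 10.20285/60 = 51.170048
  E → positive
Point 2:
  φ: degrees = first 2 digits = 70, minutes = 6.951; 70 + 6.951/60 = 70.115850
  hemisphere S, so the sign is −
  λ: split at 3 digits → 143° and 23.4365′; 143 + 23.4365/60 = 143.390608
  W → negative
Point 3:
  φ: split at 2 digits → 69° and 27.81952′; 69 + 27.81952/60 = 69.463659
  hemisphere S, so the sign is −
  Lon: split at 3 digits → 122° and 47.6907′; 122 + 47.6907/60 = 122.794845
  E → positive
Point 4:
  Latitude: split at 2 digits → 68° and 40.8839′; 68 + 40.8839/60 = 68.681398
  N ⇒ keep positive
  Lon: split at 3 digits → 103° and 10.764′; 103 + 10.764/60 = 103.179400
  W → negative
Point 5:
  φ: split at 2 digits → 44° and 53.67723′; 44 + 53.67723/60 = 44.894621
  N → positive
  λ: degrees = first 3 digits = 0, minutes = 3.2483; 0 + 3.2483/60 = 0.054138
  W ⇒ negate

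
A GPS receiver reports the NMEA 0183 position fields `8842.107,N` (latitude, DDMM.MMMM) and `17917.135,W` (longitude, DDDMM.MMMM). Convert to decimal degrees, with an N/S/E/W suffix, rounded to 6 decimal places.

Lat: degrees = first 2 digits = 88, minutes = 42.107; 88 + 42.107/60 = 88.7017833
λ: split at 3 digits → 179° and 17.135′; 179 + 17.135/60 = 179.2855833

88.701783° N, 179.285583° W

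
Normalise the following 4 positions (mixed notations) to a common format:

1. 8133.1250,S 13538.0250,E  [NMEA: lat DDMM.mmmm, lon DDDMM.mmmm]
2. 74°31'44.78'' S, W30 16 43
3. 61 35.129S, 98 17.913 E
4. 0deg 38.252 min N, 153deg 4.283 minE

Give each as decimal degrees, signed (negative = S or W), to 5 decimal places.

Point 1:
  Lat: degrees = first 2 digits = 81, minutes = 33.125; 81 + 33.125/60 = 81.552083
  S ⇒ negate
  λ: degrees = first 3 digits = 135, minutes = 38.025; 135 + 38.025/60 = 135.633750
  E → positive
Point 2:
  Lat: 74° + 31/60 + 44.78/3600 = 74 + 0.516667 + 0.012439 = 74.529106
  S ⇒ negate
  λ: 30 + 16/60 + 43/3600 = 30.278611
  hemisphere W, so the sign is −
Point 3:
  φ: 61 + 35.129/60 = 61.585483
  hemisphere S, so the sign is −
  λ: 98 + 17.913/60 = 98.298550
  E ⇒ keep positive
Point 4:
  φ: 0 + 38.252/60 = 0.637533
  N ⇒ keep positive
  Longitude: 4.283′ = 0.071383°; total 153.071383
  E ⇒ keep positive

1. -81.55208, 135.63375
2. -74.52911, -30.27861
3. -61.58548, 98.29855
4. 0.63753, 153.07138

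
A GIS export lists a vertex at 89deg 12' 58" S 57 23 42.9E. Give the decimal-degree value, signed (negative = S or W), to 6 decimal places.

Lat: 89 + 12/60 + 58/3600 = 89.2161111
hemisphere S, so the sign is −
Longitude: 57° + 23/60 + 42.9/3600 = 57 + 0.383333 + 0.011917 = 57.3952500
E → positive

-89.216111, 57.395250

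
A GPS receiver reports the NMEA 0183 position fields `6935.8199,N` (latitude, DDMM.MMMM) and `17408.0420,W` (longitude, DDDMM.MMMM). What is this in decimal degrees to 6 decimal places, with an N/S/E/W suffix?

Lat: degrees = first 2 digits = 69, minutes = 35.8199; 69 + 35.8199/60 = 69.5969983
Longitude: degrees = first 3 digits = 174, minutes = 8.042; 174 + 8.042/60 = 174.1340333

69.596998° N, 174.134033° W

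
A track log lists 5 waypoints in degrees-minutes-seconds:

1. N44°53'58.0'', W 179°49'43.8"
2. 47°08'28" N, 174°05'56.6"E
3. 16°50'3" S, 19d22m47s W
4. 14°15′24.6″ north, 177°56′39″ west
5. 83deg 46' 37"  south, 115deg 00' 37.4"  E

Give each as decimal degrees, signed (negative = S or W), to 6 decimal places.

1. 44.899444, -179.828833
2. 47.141111, 174.099056
3. -16.834167, -19.379722
4. 14.256833, -177.944167
5. -83.776944, 115.010389

Point 1:
  φ: 44° + 53/60 + 58/3600 = 44 + 0.883333 + 0.016111 = 44.8994444
  N ⇒ keep positive
  Longitude: 179 + 49/60 + 43.8/3600 = 179.8288333
  hemisphere W, so the sign is −
Point 2:
  Latitude: 8′ + 28″ = 8.46667′; 47 + 8.46667/60 = 47.1411111
  N → positive
  Lon: 5′ + 56.6″ = 5.94333′; 174 + 5.94333/60 = 174.0990556
  E → positive
Point 3:
  φ: 16 + 50/60 + 3/3600 = 16.8341667
  S → negative
  Lon: 19 + 22/60 + 47/3600 = 19.3797222
  W ⇒ negate
Point 4:
  Latitude: 14 + 15/60 + 24.6/3600 = 14.2568333
  N → positive
  λ: 177° + 56/60 + 39/3600 = 177 + 0.933333 + 0.010833 = 177.9441667
  W → negative
Point 5:
  Lat: 83° + 46/60 + 37/3600 = 83 + 0.766667 + 0.010278 = 83.7769444
  S ⇒ negate
  Lon: 115° + 0/60 + 37.4/3600 = 115 + 0.000000 + 0.010389 = 115.0103889
  E → positive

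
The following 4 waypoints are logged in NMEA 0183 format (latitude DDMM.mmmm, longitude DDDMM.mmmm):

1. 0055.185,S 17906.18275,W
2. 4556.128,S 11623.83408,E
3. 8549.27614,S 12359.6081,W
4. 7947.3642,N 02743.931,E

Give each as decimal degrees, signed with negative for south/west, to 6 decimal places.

1. -0.919750, -179.103046
2. -45.935467, 116.397235
3. -85.821269, -123.993468
4. 79.789403, 27.732183

Point 1:
  Latitude: degrees = first 2 digits = 0, minutes = 55.185; 0 + 55.185/60 = 0.9197500
  S → negative
  λ: degrees = first 3 digits = 179, minutes = 6.18275; 179 + 6.18275/60 = 179.1030458
  W ⇒ negate
Point 2:
  Latitude: split at 2 digits → 45° and 56.128′; 45 + 56.128/60 = 45.9354667
  S ⇒ negate
  Lon: degrees = first 3 digits = 116, minutes = 23.83408; 116 + 23.83408/60 = 116.3972347
  E ⇒ keep positive
Point 3:
  Lat: split at 2 digits → 85° and 49.27614′; 85 + 49.27614/60 = 85.8212690
  hemisphere S, so the sign is −
  λ: split at 3 digits → 123° and 59.6081′; 123 + 59.6081/60 = 123.9934683
  hemisphere W, so the sign is −
Point 4:
  Lat: degrees = first 2 digits = 79, minutes = 47.3642; 79 + 47.3642/60 = 79.7894033
  N ⇒ keep positive
  Lon: split at 3 digits → 027° and 43.931′; 27 + 43.931/60 = 27.7321833
  E → positive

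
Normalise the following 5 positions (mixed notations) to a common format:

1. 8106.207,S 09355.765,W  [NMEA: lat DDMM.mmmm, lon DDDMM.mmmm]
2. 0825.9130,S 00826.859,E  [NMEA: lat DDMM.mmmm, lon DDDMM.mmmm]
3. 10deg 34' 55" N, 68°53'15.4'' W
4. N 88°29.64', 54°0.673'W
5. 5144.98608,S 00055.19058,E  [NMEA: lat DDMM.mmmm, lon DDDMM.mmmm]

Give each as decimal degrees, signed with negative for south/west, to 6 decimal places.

1. -81.103450, -93.929417
2. -8.431883, 8.447650
3. 10.581944, -68.887611
4. 88.494000, -54.011217
5. -51.749768, 0.919843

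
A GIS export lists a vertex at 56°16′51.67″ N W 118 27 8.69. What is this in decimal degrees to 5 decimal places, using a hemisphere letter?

Latitude: 56° + 16/60 + 51.67/3600 = 56 + 0.266667 + 0.014353 = 56.281019
Lon: 118 + 27/60 + 8.69/3600 = 118.452414

56.28102° N, 118.45241° W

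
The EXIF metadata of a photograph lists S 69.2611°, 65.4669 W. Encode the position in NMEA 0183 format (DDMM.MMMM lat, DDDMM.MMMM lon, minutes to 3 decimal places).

6915.666,S / 06528.014,W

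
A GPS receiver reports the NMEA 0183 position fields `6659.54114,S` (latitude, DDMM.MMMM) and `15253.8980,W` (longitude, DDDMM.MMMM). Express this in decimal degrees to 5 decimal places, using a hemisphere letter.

66.99235° S, 152.89830° W

Latitude: degrees = first 2 digits = 66, minutes = 59.54114; 66 + 59.54114/60 = 66.992352
Longitude: degrees = first 3 digits = 152, minutes = 53.898; 152 + 53.898/60 = 152.898300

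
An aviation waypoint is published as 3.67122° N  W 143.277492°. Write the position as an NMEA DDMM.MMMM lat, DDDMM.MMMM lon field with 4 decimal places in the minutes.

Latitude: 3° + 0.671220 × 60 = 3° 40.273200′
λ: minutes = (143.277492 − 143) × 60 = 16.649520

0340.2732,N / 14316.6495,W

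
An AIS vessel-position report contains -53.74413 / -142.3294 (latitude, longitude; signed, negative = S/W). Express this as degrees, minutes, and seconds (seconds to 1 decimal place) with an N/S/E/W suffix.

Latitude is negative → S; |value| = 53.744130
Lat: whole degrees 53; 44.64780′ → 44′ and 38.868″
Longitude is negative → W; |value| = 142.329400
λ: 0.329400 × 60 = 19.76400′ → 19′, remainder × 60 = 45.840″

53°44′38.9″ S, 142°19′45.8″ W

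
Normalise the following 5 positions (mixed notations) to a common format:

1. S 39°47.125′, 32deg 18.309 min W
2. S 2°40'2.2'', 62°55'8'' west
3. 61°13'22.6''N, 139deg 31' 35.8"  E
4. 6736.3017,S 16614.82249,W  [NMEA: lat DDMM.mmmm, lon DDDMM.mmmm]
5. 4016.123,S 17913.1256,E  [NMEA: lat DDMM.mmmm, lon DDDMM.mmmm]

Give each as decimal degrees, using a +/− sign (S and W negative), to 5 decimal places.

1. -39.78542, -32.30515
2. -2.66728, -62.91889
3. 61.22294, 139.52661
4. -67.60503, -166.24704
5. -40.26872, 179.21876

Point 1:
  Latitude: 47.125′ = 0.785417°; total 39.785417
  S → negative
  λ: 18.309′ = 0.305150°; total 32.305150
  hemisphere W, so the sign is −
Point 2:
  Lat: 2° + 40/60 + 2.2/3600 = 2 + 0.666667 + 0.000611 = 2.667278
  hemisphere S, so the sign is −
  Lon: 55′ + 8″ = 55.13333′; 62 + 55.13333/60 = 62.918889
  hemisphere W, so the sign is −
Point 3:
  Latitude: 61 + 13/60 + 22.6/3600 = 61.222944
  N ⇒ keep positive
  Longitude: 139 + 31/60 + 35.8/3600 = 139.526611
  E ⇒ keep positive
Point 4:
  Lat: split at 2 digits → 67° and 36.3017′; 67 + 36.3017/60 = 67.605028
  S → negative
  λ: degrees = first 3 digits = 166, minutes = 14.82249; 166 + 14.82249/60 = 166.247042
  W → negative
Point 5:
  Lat: degrees = first 2 digits = 40, minutes = 16.123; 40 + 16.123/60 = 40.268717
  S ⇒ negate
  Longitude: split at 3 digits → 179° and 13.1256′; 179 + 13.1256/60 = 179.218760
  E ⇒ keep positive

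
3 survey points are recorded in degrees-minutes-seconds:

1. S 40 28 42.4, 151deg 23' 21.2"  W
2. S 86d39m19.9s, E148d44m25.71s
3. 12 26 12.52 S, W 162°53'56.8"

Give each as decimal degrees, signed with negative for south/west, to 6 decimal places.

1. -40.478444, -151.389222
2. -86.655528, 148.740475
3. -12.436811, -162.899111

Point 1:
  φ: 40° + 28/60 + 42.4/3600 = 40 + 0.466667 + 0.011778 = 40.4784444
  S ⇒ negate
  Longitude: 23′ + 21.2″ = 23.35333′; 151 + 23.35333/60 = 151.3892222
  W → negative
Point 2:
  φ: 86° + 39/60 + 19.9/3600 = 86 + 0.650000 + 0.005528 = 86.6555278
  S → negative
  Lon: 148° + 44/60 + 25.71/3600 = 148 + 0.733333 + 0.007142 = 148.7404750
  E ⇒ keep positive
Point 3:
  Latitude: 12° + 26/60 + 12.52/3600 = 12 + 0.433333 + 0.003478 = 12.4368111
  S ⇒ negate
  Lon: 53′ + 56.8″ = 53.94667′; 162 + 53.94667/60 = 162.8991111
  W → negative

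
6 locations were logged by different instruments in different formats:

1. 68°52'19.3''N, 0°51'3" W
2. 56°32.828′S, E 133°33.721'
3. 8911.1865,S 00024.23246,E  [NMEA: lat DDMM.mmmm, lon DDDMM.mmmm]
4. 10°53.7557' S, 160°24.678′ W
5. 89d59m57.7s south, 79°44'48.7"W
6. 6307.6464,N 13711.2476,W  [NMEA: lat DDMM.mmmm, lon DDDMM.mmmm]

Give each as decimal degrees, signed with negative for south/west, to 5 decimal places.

Point 1:
  φ: 68° + 52/60 + 19.3/3600 = 68 + 0.866667 + 0.005361 = 68.872028
  N ⇒ keep positive
  λ: 51′ + 3″ = 51.05000′; 0 + 51.05000/60 = 0.850833
  W ⇒ negate
Point 2:
  φ: 32.828′ = 0.547133°; total 56.547133
  hemisphere S, so the sign is −
  Longitude: 133 + 33.721/60 = 133.562017
  E ⇒ keep positive
Point 3:
  φ: split at 2 digits → 89° and 11.1865′; 89 + 11.1865/60 = 89.186442
  S → negative
  λ: degrees = first 3 digits = 0, minutes = 24.23246; 0 + 24.23246/60 = 0.403874
  E → positive
Point 4:
  φ: 10 + 53.7557/60 = 10.895928
  S → negative
  Lon: 24.678′ = 0.411300°; total 160.411300
  hemisphere W, so the sign is −
Point 5:
  φ: 59′ + 57.7″ = 59.96167′; 89 + 59.96167/60 = 89.999361
  S ⇒ negate
  Longitude: 79° + 44/60 + 48.7/3600 = 79 + 0.733333 + 0.013528 = 79.746861
  hemisphere W, so the sign is −
Point 6:
  φ: split at 2 digits → 63° and 7.6464′; 63 + 7.6464/60 = 63.127440
  N → positive
  Lon: degrees = first 3 digits = 137, minutes = 11.2476; 137 + 11.2476/60 = 137.187460
  W → negative

1. 68.87203, -0.85083
2. -56.54713, 133.56202
3. -89.18644, 0.40387
4. -10.89593, -160.41130
5. -89.99936, -79.74686
6. 63.12744, -137.18746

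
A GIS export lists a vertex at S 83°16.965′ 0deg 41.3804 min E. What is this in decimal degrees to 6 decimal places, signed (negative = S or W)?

-83.282750, 0.689673

Lat: 83 + 16.965/60 = 83.2827500
S ⇒ negate
Longitude: 0 + 41.3804/60 = 0.6896733
E → positive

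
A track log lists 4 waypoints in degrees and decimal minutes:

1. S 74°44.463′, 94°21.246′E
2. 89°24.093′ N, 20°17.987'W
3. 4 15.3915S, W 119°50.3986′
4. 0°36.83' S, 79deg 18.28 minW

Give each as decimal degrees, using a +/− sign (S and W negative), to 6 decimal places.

Point 1:
  Lat: 44.463′ = 0.741050°; total 74.7410500
  S → negative
  Lon: 94 + 21.246/60 = 94.3541000
  E ⇒ keep positive
Point 2:
  Lat: 24.093′ = 0.401550°; total 89.4015500
  N → positive
  Lon: 20 + 17.987/60 = 20.2997833
  W ⇒ negate
Point 3:
  φ: 15.3915′ = 0.256525°; total 4.2565250
  S → negative
  Lon: 50.3986′ = 0.839977°; total 119.8399767
  hemisphere W, so the sign is −
Point 4:
  Latitude: 0 + 36.83/60 = 0.6138333
  hemisphere S, so the sign is −
  Longitude: 79 + 18.28/60 = 79.3046667
  hemisphere W, so the sign is −

1. -74.741050, 94.354100
2. 89.401550, -20.299783
3. -4.256525, -119.839977
4. -0.613833, -79.304667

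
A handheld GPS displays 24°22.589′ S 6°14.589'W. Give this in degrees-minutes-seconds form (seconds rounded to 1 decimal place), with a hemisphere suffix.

Latitude: fractional minutes 0.58900 × 60 = 35.340″
λ: 14.58900′ → 14′ and 0.58900 × 60 = 35.340″

24°22′35.3″ S, 6°14′35.3″ W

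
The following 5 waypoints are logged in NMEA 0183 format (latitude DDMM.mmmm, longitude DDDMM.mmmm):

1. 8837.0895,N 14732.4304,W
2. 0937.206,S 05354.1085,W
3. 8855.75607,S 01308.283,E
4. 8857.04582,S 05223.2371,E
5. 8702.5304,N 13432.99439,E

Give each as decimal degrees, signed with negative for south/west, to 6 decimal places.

Point 1:
  φ: degrees = first 2 digits = 88, minutes = 37.0895; 88 + 37.0895/60 = 88.6181583
  N → positive
  Lon: split at 3 digits → 147° and 32.4304′; 147 + 32.4304/60 = 147.5405067
  W ⇒ negate
Point 2:
  φ: degrees = first 2 digits = 9, minutes = 37.206; 9 + 37.206/60 = 9.6201000
  S ⇒ negate
  Lon: split at 3 digits → 053° and 54.1085′; 53 + 54.1085/60 = 53.9018083
  W ⇒ negate
Point 3:
  Latitude: degrees = first 2 digits = 88, minutes = 55.75607; 88 + 55.75607/60 = 88.9292678
  S ⇒ negate
  λ: split at 3 digits → 013° and 8.283′; 13 + 8.283/60 = 13.1380500
  E ⇒ keep positive
Point 4:
  Latitude: degrees = first 2 digits = 88, minutes = 57.04582; 88 + 57.04582/60 = 88.9507637
  S → negative
  Lon: degrees = first 3 digits = 52, minutes = 23.2371; 52 + 23.2371/60 = 52.3872850
  E ⇒ keep positive
Point 5:
  φ: degrees = first 2 digits = 87, minutes = 2.5304; 87 + 2.5304/60 = 87.0421733
  N → positive
  Lon: degrees = first 3 digits = 134, minutes = 32.99439; 134 + 32.99439/60 = 134.5499065
  E ⇒ keep positive

1. 88.618158, -147.540507
2. -9.620100, -53.901808
3. -88.929268, 13.138050
4. -88.950764, 52.387285
5. 87.042173, 134.549907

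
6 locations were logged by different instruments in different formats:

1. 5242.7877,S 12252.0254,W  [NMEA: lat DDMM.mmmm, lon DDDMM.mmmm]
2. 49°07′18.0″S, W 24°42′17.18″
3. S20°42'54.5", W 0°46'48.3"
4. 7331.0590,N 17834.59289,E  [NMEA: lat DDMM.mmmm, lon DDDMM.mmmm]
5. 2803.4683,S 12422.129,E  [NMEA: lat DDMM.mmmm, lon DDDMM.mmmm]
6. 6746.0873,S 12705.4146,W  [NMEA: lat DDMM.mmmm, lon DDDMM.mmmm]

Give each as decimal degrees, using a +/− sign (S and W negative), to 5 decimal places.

Point 1:
  Lat: degrees = first 2 digits = 52, minutes = 42.7877; 52 + 42.7877/60 = 52.713128
  hemisphere S, so the sign is −
  λ: split at 3 digits → 122° and 52.0254′; 122 + 52.0254/60 = 122.867090
  W ⇒ negate
Point 2:
  Lat: 7′ + 18″ = 7.30000′; 49 + 7.30000/60 = 49.121667
  hemisphere S, so the sign is −
  Lon: 42′ + 17.18″ = 42.28633′; 24 + 42.28633/60 = 24.704772
  W → negative
Point 3:
  Latitude: 20 + 42/60 + 54.5/3600 = 20.715139
  S ⇒ negate
  λ: 46′ + 48.3″ = 46.80500′; 0 + 46.80500/60 = 0.780083
  W → negative
Point 4:
  Lat: degrees = first 2 digits = 73, minutes = 31.059; 73 + 31.059/60 = 73.517650
  N ⇒ keep positive
  λ: degrees = first 3 digits = 178, minutes = 34.59289; 178 + 34.59289/60 = 178.576548
  E → positive
Point 5:
  φ: split at 2 digits → 28° and 3.4683′; 28 + 3.4683/60 = 28.057805
  S ⇒ negate
  Longitude: degrees = first 3 digits = 124, minutes = 22.129; 124 + 22.129/60 = 124.368817
  E → positive
Point 6:
  Lat: degrees = first 2 digits = 67, minutes = 46.0873; 67 + 46.0873/60 = 67.768122
  S → negative
  Longitude: split at 3 digits → 127° and 5.4146′; 127 + 5.4146/60 = 127.090243
  W → negative

1. -52.71313, -122.86709
2. -49.12167, -24.70477
3. -20.71514, -0.78008
4. 73.51765, 178.57655
5. -28.05781, 124.36882
6. -67.76812, -127.09024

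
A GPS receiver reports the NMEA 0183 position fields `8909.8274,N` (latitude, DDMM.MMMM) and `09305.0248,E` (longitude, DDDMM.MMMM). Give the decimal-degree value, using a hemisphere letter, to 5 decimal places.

Lat: degrees = first 2 digits = 89, minutes = 9.8274; 89 + 9.8274/60 = 89.163790
λ: degrees = first 3 digits = 93, minutes = 5.0248; 93 + 5.0248/60 = 93.083747

89.16379° N, 93.08375° E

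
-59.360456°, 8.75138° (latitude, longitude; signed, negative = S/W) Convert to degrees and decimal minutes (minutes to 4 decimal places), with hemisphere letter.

Latitude is negative → S; |value| = 59.360456
Latitude: 59° + 0.360456 × 60 = 59° 21.627360′
λ: minutes = (8.751380 − 8) × 60 = 45.082800

59° 21.6274′ S, 8° 45.0828′ E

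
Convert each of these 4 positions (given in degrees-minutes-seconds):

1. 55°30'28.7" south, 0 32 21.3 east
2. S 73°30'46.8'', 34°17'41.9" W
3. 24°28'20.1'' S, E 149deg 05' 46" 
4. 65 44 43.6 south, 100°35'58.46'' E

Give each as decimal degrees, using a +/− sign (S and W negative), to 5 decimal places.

Point 1:
  Latitude: 30′ + 28.7″ = 30.47833′; 55 + 30.47833/60 = 55.507972
  hemisphere S, so the sign is −
  Lon: 32′ + 21.3″ = 32.35500′; 0 + 32.35500/60 = 0.539250
  E → positive
Point 2:
  Lat: 73° + 30/60 + 46.8/3600 = 73 + 0.500000 + 0.013000 = 73.513000
  hemisphere S, so the sign is −
  Lon: 17′ + 41.9″ = 17.69833′; 34 + 17.69833/60 = 34.294972
  hemisphere W, so the sign is −
Point 3:
  Latitude: 28′ + 20.1″ = 28.33500′; 24 + 28.33500/60 = 24.472250
  hemisphere S, so the sign is −
  λ: 149 + 5/60 + 46/3600 = 149.096111
  E → positive
Point 4:
  Latitude: 65° + 44/60 + 43.6/3600 = 65 + 0.733333 + 0.012111 = 65.745444
  hemisphere S, so the sign is −
  λ: 35′ + 58.46″ = 35.97433′; 100 + 35.97433/60 = 100.599572
  E ⇒ keep positive

1. -55.50797, 0.53925
2. -73.51300, -34.29497
3. -24.47225, 149.09611
4. -65.74544, 100.59957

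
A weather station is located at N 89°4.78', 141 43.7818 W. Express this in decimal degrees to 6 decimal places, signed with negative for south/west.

Lat: 4.78′ = 0.079667°; total 89.0796667
N → positive
λ: 141 + 43.7818/60 = 141.7296967
W ⇒ negate

89.079667, -141.729697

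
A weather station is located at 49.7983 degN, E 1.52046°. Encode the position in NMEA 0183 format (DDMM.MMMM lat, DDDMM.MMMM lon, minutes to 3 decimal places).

Latitude: 49° + 0.798300 × 60 = 49° 47.89800′
Longitude: minutes = (1.520460 − 1) × 60 = 31.22760

4947.898,N / 00131.228,E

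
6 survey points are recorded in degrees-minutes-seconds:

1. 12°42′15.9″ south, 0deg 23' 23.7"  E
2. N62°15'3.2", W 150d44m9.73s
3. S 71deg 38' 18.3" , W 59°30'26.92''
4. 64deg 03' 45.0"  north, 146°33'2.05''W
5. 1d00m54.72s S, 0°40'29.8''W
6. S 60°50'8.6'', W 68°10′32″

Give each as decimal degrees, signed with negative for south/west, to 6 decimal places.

Point 1:
  Lat: 12 + 42/60 + 15.9/3600 = 12.7044167
  S → negative
  λ: 0° + 23/60 + 23.7/3600 = 0 + 0.383333 + 0.006583 = 0.3899167
  E ⇒ keep positive
Point 2:
  Latitude: 62 + 15/60 + 3.2/3600 = 62.2508889
  N ⇒ keep positive
  Longitude: 150 + 44/60 + 9.73/3600 = 150.7360361
  W ⇒ negate
Point 3:
  φ: 71 + 38/60 + 18.3/3600 = 71.6384167
  S ⇒ negate
  Longitude: 59° + 30/60 + 26.92/3600 = 59 + 0.500000 + 0.007478 = 59.5074778
  W → negative
Point 4:
  Latitude: 64° + 3/60 + 45/3600 = 64 + 0.050000 + 0.012500 = 64.0625000
  N → positive
  Lon: 146 + 33/60 + 2.05/3600 = 146.5505694
  hemisphere W, so the sign is −
Point 5:
  Lat: 0′ + 54.72″ = 0.91200′; 1 + 0.91200/60 = 1.0152000
  S ⇒ negate
  Longitude: 0 + 40/60 + 29.8/3600 = 0.6749444
  W ⇒ negate
Point 6:
  φ: 60° + 50/60 + 8.6/3600 = 60 + 0.833333 + 0.002389 = 60.8357222
  hemisphere S, so the sign is −
  λ: 68 + 10/60 + 32/3600 = 68.1755556
  W ⇒ negate

1. -12.704417, 0.389917
2. 62.250889, -150.736036
3. -71.638417, -59.507478
4. 64.062500, -146.550569
5. -1.015200, -0.674944
6. -60.835722, -68.175556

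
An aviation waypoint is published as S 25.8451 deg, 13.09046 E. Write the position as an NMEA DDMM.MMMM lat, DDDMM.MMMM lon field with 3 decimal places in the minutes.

φ: minutes = (25.845100 − 25) × 60 = 50.70600
λ: minutes = (13.090460 − 13) × 60 = 5.42760

2550.706,S / 01305.428,E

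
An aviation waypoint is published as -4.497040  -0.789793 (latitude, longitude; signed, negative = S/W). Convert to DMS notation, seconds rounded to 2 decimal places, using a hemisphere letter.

4°29′49.34″ S, 0°47′23.25″ W

Latitude is negative → S; |value| = 4.497040
φ: 0.497040 × 60 = 29.82240′ → 29′, remainder × 60 = 49.3440″
Longitude is negative → W; |value| = 0.789793
Longitude: 0.789793° → 47.38758′; 0.38758 × 60 = 23.2548″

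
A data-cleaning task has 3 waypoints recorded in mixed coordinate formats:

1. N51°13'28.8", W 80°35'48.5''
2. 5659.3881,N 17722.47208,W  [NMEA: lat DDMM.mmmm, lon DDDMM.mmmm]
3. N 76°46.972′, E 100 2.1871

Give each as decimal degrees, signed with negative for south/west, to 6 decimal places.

Point 1:
  Lat: 13′ + 28.8″ = 13.48000′; 51 + 13.48000/60 = 51.2246667
  N → positive
  Longitude: 80 + 35/60 + 48.5/3600 = 80.5968056
  W → negative
Point 2:
  Lat: degrees = first 2 digits = 56, minutes = 59.3881; 56 + 59.3881/60 = 56.9898017
  N ⇒ keep positive
  λ: degrees = first 3 digits = 177, minutes = 22.47208; 177 + 22.47208/60 = 177.3745347
  W ⇒ negate
Point 3:
  Lat: 46.972′ = 0.782867°; total 76.7828667
  N ⇒ keep positive
  Lon: 100 + 2.1871/60 = 100.0364517
  E ⇒ keep positive

1. 51.224667, -80.596806
2. 56.989802, -177.374535
3. 76.782867, 100.036452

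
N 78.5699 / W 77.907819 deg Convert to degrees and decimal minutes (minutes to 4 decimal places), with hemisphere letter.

Latitude: 78° + 0.569900 × 60 = 78° 34.194000′
Lon: minutes = (77.907819 − 77) × 60 = 54.469140

78° 34.1940′ N, 77° 54.4691′ W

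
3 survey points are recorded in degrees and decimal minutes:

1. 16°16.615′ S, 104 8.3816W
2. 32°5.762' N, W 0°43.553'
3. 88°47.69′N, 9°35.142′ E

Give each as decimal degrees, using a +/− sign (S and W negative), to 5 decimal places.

1. -16.27692, -104.13969
2. 32.09603, -0.72588
3. 88.79483, 9.58570

Point 1:
  Lat: 16.615′ = 0.276917°; total 16.276917
  S ⇒ negate
  Longitude: 8.3816′ = 0.139693°; total 104.139693
  hemisphere W, so the sign is −
Point 2:
  Latitude: 5.762′ = 0.096033°; total 32.096033
  N → positive
  Lon: 0 + 43.553/60 = 0.725883
  W → negative
Point 3:
  Latitude: 47.69′ = 0.794833°; total 88.794833
  N ⇒ keep positive
  Longitude: 35.142′ = 0.585700°; total 9.585700
  E → positive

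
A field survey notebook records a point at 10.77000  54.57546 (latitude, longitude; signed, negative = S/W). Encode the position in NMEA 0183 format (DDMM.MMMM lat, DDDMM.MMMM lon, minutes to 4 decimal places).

1046.2000,N / 05434.5276,E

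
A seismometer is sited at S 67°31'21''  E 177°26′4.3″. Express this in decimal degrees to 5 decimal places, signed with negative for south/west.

-67.52250, 177.43453

Latitude: 67° + 31/60 + 21/3600 = 67 + 0.516667 + 0.005833 = 67.522500
hemisphere S, so the sign is −
Longitude: 177 + 26/60 + 4.3/3600 = 177.434528
E → positive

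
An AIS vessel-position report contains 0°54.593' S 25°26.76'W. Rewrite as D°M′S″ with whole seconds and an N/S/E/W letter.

0°54′36″ S, 25°26′46″ W

Latitude: fractional minutes 0.59300 × 60 = 35.58″
Longitude: fractional minutes 0.76000 × 60 = 45.60″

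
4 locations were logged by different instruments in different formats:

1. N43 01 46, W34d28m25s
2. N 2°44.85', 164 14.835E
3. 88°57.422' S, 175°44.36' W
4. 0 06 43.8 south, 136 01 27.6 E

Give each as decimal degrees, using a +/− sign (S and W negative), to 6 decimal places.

1. 43.029444, -34.473611
2. 2.747500, 164.247250
3. -88.957033, -175.739333
4. -0.112167, 136.024333

Point 1:
  φ: 43° + 1/60 + 46/3600 = 43 + 0.016667 + 0.012778 = 43.0294444
  N → positive
  Lon: 34° + 28/60 + 25/3600 = 34 + 0.466667 + 0.006944 = 34.4736111
  W ⇒ negate
Point 2:
  Latitude: 2 + 44.85/60 = 2.7475000
  N ⇒ keep positive
  Longitude: 164 + 14.835/60 = 164.2472500
  E → positive
Point 3:
  Lat: 88 + 57.422/60 = 88.9570333
  hemisphere S, so the sign is −
  Longitude: 44.36′ = 0.739333°; total 175.7393333
  W ⇒ negate
Point 4:
  φ: 6′ + 43.8″ = 6.73000′; 0 + 6.73000/60 = 0.1121667
  hemisphere S, so the sign is −
  Lon: 136 + 1/60 + 27.6/3600 = 136.0243333
  E → positive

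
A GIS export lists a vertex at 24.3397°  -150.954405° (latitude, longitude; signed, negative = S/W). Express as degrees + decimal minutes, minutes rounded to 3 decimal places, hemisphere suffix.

24° 20.382′ N, 150° 57.264′ W

Latitude: 24° + 0.339700 × 60 = 24° 20.38200′
Longitude is negative → W; |value| = 150.954405
Longitude: 150° + 0.954405 × 60 = 150° 57.26430′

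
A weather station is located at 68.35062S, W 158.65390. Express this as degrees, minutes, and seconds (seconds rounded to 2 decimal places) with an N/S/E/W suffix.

Latitude: 0.350620 × 60 = 21.03720′ → 21′, remainder × 60 = 2.2320″
Lon: 0.653900° → 39.23400′; 0.23400 × 60 = 14.0400″

68°21′2.23″ S, 158°39′14.04″ W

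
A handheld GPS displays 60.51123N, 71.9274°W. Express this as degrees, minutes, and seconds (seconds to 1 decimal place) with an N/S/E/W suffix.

60°30′40.4″ N, 71°55′38.6″ W

Latitude: whole degrees 60; 30.67380′ → 30′ and 40.428″
λ: 0.927400 × 60 = 55.64400′ → 55′, remainder × 60 = 38.640″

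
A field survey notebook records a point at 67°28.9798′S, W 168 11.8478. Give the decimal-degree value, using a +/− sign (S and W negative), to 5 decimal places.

-67.48300, -168.19746

φ: 67 + 28.9798/60 = 67.482997
S ⇒ negate
Lon: 168 + 11.8478/60 = 168.197463
W → negative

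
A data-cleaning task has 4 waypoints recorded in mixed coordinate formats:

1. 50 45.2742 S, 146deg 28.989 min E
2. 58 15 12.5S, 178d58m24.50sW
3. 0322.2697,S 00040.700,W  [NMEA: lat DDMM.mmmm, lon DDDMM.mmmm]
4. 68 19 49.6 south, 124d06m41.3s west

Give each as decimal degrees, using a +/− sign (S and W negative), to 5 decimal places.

Point 1:
  Lat: 45.2742′ = 0.754570°; total 50.754570
  hemisphere S, so the sign is −
  λ: 28.989′ = 0.483150°; total 146.483150
  E ⇒ keep positive
Point 2:
  Lat: 58° + 15/60 + 12.5/3600 = 58 + 0.250000 + 0.003472 = 58.253472
  hemisphere S, so the sign is −
  Longitude: 178° + 58/60 + 24.5/3600 = 178 + 0.966667 + 0.006806 = 178.973472
  W → negative
Point 3:
  Latitude: degrees = first 2 digits = 3, minutes = 22.2697; 3 + 22.2697/60 = 3.371162
  S → negative
  Lon: split at 3 digits → 000° and 40.7′; 0 + 40.7/60 = 0.678333
  W ⇒ negate
Point 4:
  φ: 68° + 19/60 + 49.6/3600 = 68 + 0.316667 + 0.013778 = 68.330444
  S → negative
  Longitude: 6′ + 41.3″ = 6.68833′; 124 + 6.68833/60 = 124.111472
  W ⇒ negate

1. -50.75457, 146.48315
2. -58.25347, -178.97347
3. -3.37116, -0.67833
4. -68.33044, -124.11147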